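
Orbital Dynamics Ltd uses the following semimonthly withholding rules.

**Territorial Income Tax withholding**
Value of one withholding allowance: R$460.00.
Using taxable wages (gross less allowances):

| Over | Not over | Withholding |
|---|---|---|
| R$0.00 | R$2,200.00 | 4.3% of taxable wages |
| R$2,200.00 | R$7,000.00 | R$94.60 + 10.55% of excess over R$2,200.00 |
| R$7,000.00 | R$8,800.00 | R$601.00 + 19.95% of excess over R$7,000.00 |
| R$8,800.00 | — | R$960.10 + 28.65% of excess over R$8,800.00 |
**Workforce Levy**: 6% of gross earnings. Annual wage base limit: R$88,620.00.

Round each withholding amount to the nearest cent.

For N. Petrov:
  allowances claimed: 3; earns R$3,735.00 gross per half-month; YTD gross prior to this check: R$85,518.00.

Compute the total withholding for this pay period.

R$297.07

Territorial Income Tax: taxable = R$3,735.00 − 3×R$460.00 = R$2,355.00
  R$94.60 + 10.55% × (R$2,355.00 − R$2,200.00) = R$94.60 + 10.55% × R$155.00 = R$110.95
Workforce Levy: cap R$88,620.00 − YTD R$85,518.00 = R$3,102.00 subject; 6% × R$3,102.00 = R$186.12
Total: R$110.95 + R$186.12 = R$297.07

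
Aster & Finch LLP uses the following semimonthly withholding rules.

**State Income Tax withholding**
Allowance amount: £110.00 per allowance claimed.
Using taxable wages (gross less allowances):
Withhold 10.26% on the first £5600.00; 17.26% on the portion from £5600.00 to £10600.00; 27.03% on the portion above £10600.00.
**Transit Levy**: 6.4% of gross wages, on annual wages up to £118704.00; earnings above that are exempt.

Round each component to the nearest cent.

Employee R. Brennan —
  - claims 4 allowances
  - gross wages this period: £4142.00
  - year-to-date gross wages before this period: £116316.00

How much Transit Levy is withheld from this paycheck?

Transit Levy: cap £118704.00 − YTD £116316.00 = £2388.00 subject; 6.4% × £2388.00 = £152.83

£152.83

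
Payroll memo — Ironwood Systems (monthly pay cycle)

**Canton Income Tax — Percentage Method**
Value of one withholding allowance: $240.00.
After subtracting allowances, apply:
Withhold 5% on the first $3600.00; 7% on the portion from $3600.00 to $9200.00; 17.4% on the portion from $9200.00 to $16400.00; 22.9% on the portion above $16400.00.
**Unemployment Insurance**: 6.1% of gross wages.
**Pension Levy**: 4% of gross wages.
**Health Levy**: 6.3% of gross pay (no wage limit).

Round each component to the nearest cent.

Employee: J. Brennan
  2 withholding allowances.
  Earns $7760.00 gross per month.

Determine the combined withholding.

$1710.24

Canton Income Tax: taxable = $7760.00 − 2×$240.00 = $7280.00
  $180.00 + 7% × ($7280.00 − $3600.00) = $180.00 + 7% × $3680.00 = $437.60
Unemployment Insurance: 6.1% × $7760.00 = $473.36
Pension Levy: 4% × $7760.00 = $310.40
Health Levy: 6.3% × $7760.00 = $488.88
Total: $437.60 + $473.36 + $310.40 + $488.88 = $1710.24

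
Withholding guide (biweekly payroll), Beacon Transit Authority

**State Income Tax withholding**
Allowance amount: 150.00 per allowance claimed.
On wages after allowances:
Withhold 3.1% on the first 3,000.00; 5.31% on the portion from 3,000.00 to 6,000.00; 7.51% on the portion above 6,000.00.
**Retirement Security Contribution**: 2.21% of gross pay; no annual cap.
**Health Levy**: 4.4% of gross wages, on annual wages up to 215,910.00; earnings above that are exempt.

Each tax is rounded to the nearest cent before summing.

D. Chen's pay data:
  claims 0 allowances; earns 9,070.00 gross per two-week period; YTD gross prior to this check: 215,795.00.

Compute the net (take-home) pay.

8,381.63

State Income Tax: taxable = 9,070.00
  252.30 + 7.51% × (9,070.00 − 6,000.00) = 252.30 + 7.51% × 3,070.00 = 482.86
Retirement Security Contribution: 2.21% × 9,070.00 = 200.45
Health Levy: cap 215,910.00 − YTD 215,795.00 = 115.00 subject; 4.4% × 115.00 = 5.06
Total withheld: 482.86 + 200.45 + 5.06 = 688.37
Net pay: 9,070.00 − 688.37 = 8,381.63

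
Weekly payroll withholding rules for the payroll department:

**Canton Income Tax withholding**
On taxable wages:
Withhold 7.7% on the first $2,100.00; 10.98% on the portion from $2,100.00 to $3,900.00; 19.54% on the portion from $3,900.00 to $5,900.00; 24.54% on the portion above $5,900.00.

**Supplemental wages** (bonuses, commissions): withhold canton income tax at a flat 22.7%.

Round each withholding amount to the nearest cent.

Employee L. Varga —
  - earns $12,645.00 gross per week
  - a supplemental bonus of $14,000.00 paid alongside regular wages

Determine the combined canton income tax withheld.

Canton Income Tax: taxable = $12,645.00
  $750.14 + 24.54% × ($12,645.00 − $5,900.00) = $750.14 + 24.54% × $6,745.00 = $2,405.36
Supplemental (22.7% flat on bonus): 22.7% × $14,000.00 = $3,178.00
Total canton income tax: $2,405.36 + $3,178.00 = $5,583.36

$5,583.36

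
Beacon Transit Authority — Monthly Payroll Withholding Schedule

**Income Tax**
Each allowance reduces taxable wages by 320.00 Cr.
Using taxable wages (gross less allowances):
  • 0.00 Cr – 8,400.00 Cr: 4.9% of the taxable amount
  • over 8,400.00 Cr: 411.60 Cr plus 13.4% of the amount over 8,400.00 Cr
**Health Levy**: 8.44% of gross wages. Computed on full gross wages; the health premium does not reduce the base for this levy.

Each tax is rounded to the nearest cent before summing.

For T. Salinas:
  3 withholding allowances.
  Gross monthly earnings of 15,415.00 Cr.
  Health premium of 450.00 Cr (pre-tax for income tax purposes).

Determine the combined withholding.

Income Tax: taxable = 15,415.00 Cr − 450.00 Cr − 3×320.00 Cr = 14,005.00 Cr
  411.60 Cr + 13.4% × (14,005.00 Cr − 8,400.00 Cr) = 411.60 Cr + 13.4% × 5,605.00 Cr = 1,162.67 Cr
Health Levy: 8.44% × 15,415.00 Cr = 1,301.03 Cr
Total: 1,162.67 Cr + 1,301.03 Cr = 2,463.70 Cr

2,463.70 Cr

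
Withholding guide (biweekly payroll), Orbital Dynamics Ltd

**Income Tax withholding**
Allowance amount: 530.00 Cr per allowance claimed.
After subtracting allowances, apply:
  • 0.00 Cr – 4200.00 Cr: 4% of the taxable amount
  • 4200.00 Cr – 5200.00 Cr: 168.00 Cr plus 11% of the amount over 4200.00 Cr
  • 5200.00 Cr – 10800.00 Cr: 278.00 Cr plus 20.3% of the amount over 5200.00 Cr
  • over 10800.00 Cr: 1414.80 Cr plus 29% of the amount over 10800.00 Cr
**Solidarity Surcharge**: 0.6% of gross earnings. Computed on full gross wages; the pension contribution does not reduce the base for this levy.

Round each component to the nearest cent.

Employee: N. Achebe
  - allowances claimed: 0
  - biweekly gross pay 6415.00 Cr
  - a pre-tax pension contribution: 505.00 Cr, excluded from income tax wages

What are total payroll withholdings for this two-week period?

Income Tax: taxable = 6415.00 Cr − 505.00 Cr = 5910.00 Cr
  278.00 Cr + 20.3% × (5910.00 Cr − 5200.00 Cr) = 278.00 Cr + 20.3% × 710.00 Cr = 422.13 Cr
Solidarity Surcharge: 0.6% × 6415.00 Cr = 38.49 Cr
Total: 422.13 Cr + 38.49 Cr = 460.62 Cr

460.62 Cr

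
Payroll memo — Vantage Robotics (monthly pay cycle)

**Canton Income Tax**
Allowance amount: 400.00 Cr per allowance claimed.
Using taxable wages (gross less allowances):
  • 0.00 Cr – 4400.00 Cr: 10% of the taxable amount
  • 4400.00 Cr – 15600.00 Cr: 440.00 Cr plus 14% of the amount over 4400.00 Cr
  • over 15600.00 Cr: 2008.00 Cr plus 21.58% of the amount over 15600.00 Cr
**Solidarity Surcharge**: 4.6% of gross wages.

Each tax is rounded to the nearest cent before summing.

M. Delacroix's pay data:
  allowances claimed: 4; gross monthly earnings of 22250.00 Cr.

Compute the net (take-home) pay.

Canton Income Tax: taxable = 22250.00 Cr − 4×400.00 Cr = 20650.00 Cr
  2008.00 Cr + 21.58% × (20650.00 Cr − 15600.00 Cr) = 2008.00 Cr + 21.58% × 5050.00 Cr = 3097.79 Cr
Solidarity Surcharge: 4.6% × 22250.00 Cr = 1023.50 Cr
Total withheld: 3097.79 Cr + 1023.50 Cr = 4121.29 Cr
Net pay: 22250.00 Cr − 4121.29 Cr = 18128.71 Cr

18128.71 Cr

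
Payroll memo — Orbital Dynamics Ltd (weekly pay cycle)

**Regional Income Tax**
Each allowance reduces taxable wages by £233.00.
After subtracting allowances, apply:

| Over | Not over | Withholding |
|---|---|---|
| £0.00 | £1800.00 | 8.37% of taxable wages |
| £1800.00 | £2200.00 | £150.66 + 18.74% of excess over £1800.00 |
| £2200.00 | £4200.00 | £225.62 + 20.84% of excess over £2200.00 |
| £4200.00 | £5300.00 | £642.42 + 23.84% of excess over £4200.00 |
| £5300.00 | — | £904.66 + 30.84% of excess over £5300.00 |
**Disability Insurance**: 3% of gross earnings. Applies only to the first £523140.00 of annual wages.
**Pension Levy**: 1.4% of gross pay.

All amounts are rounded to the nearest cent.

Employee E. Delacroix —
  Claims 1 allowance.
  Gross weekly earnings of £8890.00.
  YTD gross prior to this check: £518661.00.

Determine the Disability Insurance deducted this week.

Disability Insurance: cap £523140.00 − YTD £518661.00 = £4479.00 subject; 3% × £4479.00 = £134.37

£134.37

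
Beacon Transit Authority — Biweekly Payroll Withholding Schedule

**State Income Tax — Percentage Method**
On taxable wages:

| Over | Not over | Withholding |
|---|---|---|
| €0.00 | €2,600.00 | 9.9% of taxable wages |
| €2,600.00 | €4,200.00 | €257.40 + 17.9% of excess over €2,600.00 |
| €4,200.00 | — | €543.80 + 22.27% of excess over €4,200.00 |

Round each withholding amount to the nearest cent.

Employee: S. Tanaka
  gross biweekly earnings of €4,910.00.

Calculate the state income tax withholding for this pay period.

€701.92

State Income Tax: taxable = €4,910.00
  €543.80 + 22.27% × (€4,910.00 − €4,200.00) = €543.80 + 22.27% × €710.00 = €701.92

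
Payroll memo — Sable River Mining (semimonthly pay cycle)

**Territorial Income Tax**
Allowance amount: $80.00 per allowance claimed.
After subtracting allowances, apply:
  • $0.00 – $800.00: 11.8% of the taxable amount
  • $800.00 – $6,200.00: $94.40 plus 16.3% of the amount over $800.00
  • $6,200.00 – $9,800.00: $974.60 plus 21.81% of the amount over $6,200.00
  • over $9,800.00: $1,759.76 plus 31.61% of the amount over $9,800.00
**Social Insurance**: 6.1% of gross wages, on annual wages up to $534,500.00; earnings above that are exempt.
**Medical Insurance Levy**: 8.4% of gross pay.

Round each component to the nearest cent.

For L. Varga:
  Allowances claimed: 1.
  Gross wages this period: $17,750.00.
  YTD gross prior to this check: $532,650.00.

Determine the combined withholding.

$5,851.32

Territorial Income Tax: taxable = $17,750.00 − 1×$80.00 = $17,670.00
  $1,759.76 + 31.61% × ($17,670.00 − $9,800.00) = $1,759.76 + 31.61% × $7,870.00 = $4,247.47
Social Insurance: cap $534,500.00 − YTD $532,650.00 = $1,850.00 subject; 6.1% × $1,850.00 = $112.85
Medical Insurance Levy: 8.4% × $17,750.00 = $1,491.00
Total: $4,247.47 + $112.85 + $1,491.00 = $5,851.32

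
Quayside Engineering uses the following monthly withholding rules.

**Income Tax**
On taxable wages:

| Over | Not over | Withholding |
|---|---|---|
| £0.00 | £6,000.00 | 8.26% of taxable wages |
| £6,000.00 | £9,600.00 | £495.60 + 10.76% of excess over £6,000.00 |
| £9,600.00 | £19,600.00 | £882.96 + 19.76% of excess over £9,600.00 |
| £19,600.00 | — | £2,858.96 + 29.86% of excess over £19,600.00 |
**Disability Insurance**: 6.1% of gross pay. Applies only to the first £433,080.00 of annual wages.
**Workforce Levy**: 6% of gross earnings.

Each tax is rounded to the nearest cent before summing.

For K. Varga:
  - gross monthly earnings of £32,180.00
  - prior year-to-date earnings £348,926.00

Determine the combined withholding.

£10,509.13

Income Tax: taxable = £32,180.00
  £2,858.96 + 29.86% × (£32,180.00 − £19,600.00) = £2,858.96 + 29.86% × £12,580.00 = £6,615.35
Disability Insurance: 6.1% × £32,180.00 = £1,962.98
Workforce Levy: 6% × £32,180.00 = £1,930.80
Total: £6,615.35 + £1,962.98 + £1,930.80 = £10,509.13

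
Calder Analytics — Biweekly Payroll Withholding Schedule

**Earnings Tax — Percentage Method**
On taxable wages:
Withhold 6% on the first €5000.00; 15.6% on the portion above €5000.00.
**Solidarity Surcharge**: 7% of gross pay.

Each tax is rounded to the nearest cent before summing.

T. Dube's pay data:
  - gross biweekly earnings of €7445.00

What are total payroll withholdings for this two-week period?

Earnings Tax: taxable = €7445.00
  €300.00 + 15.6% × (€7445.00 − €5000.00) = €300.00 + 15.6% × €2445.00 = €681.42
Solidarity Surcharge: 7% × €7445.00 = €521.15
Total: €681.42 + €521.15 = €1202.57

€1202.57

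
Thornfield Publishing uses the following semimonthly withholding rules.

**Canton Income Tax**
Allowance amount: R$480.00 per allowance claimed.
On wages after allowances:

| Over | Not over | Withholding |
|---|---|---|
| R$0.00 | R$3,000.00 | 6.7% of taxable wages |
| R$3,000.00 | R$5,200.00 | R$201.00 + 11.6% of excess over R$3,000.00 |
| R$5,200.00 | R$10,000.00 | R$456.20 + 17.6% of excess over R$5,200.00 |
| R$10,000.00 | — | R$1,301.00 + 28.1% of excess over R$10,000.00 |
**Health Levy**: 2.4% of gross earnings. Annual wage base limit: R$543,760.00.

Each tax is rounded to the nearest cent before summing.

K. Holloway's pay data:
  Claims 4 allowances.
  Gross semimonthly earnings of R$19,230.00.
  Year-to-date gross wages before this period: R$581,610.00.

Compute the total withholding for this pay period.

Canton Income Tax: taxable = R$19,230.00 − 4×R$480.00 = R$17,310.00
  R$1,301.00 + 28.1% × (R$17,310.00 − R$10,000.00) = R$1,301.00 + 28.1% × R$7,310.00 = R$3,355.11
Health Levy: YTD R$581,610.00 ≥ cap R$543,760.00 → R$0.00
Total: R$3,355.11 + R$0.00 = R$3,355.11

R$3,355.11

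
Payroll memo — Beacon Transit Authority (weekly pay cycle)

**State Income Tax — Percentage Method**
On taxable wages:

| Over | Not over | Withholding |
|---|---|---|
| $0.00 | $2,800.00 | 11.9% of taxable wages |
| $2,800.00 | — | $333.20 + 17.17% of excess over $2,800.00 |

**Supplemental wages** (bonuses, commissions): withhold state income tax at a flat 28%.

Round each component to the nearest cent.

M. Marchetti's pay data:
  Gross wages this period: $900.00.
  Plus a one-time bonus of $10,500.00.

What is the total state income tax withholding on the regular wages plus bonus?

State Income Tax: taxable = $900.00
  11.9% × $900.00 = $107.10
Supplemental (28% flat on bonus): 28% × $10,500.00 = $2,940.00
Total state income tax: $107.10 + $2,940.00 = $3,047.10

$3,047.10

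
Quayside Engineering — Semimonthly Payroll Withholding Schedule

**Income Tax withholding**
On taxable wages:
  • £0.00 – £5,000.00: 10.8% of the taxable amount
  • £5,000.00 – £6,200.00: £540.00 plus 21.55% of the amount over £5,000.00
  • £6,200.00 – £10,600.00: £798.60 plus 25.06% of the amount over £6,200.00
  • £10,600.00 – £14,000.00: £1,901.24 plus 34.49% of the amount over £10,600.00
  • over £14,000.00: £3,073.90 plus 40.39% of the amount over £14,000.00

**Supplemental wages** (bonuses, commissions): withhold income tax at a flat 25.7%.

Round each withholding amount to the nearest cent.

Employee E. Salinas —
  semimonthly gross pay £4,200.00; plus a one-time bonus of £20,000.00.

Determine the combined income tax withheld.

£5,593.60

Income Tax: taxable = £4,200.00
  10.8% × £4,200.00 = £453.60
Supplemental (25.7% flat on bonus): 25.7% × £20,000.00 = £5,140.00
Total income tax: £453.60 + £5,140.00 = £5,593.60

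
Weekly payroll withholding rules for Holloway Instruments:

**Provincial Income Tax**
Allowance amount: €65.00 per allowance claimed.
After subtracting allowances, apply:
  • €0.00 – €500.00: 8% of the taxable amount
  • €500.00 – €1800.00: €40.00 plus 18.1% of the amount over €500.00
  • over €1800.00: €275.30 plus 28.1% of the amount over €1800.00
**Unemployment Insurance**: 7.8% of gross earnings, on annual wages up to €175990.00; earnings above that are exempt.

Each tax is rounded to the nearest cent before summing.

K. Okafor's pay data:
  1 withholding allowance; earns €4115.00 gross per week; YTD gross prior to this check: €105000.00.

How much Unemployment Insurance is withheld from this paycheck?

€320.97

Unemployment Insurance: 7.8% × €4115.00 = €320.97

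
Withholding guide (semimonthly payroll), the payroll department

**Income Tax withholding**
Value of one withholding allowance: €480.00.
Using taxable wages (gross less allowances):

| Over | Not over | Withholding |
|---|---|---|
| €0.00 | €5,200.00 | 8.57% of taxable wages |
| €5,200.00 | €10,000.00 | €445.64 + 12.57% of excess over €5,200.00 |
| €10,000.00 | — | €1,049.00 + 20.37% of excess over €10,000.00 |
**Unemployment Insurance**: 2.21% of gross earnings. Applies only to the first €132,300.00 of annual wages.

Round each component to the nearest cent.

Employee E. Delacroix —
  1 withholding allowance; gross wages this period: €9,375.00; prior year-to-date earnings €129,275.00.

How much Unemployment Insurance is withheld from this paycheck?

Unemployment Insurance: cap €132,300.00 − YTD €129,275.00 = €3,025.00 subject; 2.21% × €3,025.00 = €66.85

€66.85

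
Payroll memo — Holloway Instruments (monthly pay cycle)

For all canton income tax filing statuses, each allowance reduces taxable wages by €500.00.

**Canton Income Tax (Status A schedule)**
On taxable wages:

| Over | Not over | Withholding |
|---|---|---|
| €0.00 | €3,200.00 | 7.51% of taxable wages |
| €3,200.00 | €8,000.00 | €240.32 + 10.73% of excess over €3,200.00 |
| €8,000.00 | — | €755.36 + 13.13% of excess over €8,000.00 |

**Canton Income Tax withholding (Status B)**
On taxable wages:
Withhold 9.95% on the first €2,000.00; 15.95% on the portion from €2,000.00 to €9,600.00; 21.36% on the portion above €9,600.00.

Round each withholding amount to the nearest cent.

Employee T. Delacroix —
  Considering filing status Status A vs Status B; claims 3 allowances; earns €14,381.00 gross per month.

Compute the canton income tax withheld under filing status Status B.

€2,112.02

Canton Income Tax (Status B): taxable = €14,381.00 − 3×€500.00 = €12,881.00
  €1,411.20 + 21.36% × (€12,881.00 − €9,600.00) = €1,411.20 + 21.36% × €3,281.00 = €2,112.02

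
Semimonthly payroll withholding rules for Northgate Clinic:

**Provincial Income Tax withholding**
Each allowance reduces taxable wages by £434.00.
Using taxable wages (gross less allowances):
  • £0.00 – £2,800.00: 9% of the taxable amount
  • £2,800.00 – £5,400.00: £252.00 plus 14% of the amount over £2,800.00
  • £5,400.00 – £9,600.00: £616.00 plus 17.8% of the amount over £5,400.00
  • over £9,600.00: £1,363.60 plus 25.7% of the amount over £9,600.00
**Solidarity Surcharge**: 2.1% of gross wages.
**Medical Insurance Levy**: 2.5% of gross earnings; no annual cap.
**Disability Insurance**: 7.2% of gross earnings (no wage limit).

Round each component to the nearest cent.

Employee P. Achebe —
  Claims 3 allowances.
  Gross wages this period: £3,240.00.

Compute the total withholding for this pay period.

£556.74

Provincial Income Tax: taxable = £3,240.00 − 3×£434.00 = £1,938.00
  9% × £1,938.00 = £174.42
Solidarity Surcharge: 2.1% × £3,240.00 = £68.04
Medical Insurance Levy: 2.5% × £3,240.00 = £81.00
Disability Insurance: 7.2% × £3,240.00 = £233.28
Total: £174.42 + £68.04 + £81.00 + £233.28 = £556.74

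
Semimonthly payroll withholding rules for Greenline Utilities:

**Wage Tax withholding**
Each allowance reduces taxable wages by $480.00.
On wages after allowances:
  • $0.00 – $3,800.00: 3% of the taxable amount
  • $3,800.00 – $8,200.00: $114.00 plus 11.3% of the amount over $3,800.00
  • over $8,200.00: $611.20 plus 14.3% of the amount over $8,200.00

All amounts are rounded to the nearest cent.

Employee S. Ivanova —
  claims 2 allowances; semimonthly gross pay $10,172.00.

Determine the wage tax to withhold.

Wage Tax: taxable = $10,172.00 − 2×$480.00 = $9,212.00
  $611.20 + 14.3% × ($9,212.00 − $8,200.00) = $611.20 + 14.3% × $1,012.00 = $755.92

$755.92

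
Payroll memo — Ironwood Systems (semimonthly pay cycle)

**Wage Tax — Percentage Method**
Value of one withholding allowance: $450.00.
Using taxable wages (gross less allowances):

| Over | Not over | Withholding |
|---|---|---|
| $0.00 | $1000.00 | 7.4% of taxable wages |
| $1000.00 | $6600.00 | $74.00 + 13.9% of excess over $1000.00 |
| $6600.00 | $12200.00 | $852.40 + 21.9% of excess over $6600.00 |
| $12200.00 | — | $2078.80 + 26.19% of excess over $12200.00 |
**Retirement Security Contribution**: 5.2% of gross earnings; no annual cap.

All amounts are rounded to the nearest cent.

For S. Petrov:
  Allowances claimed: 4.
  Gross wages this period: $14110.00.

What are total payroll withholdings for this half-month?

$2841.33

Wage Tax: taxable = $14110.00 − 4×$450.00 = $12310.00
  $2078.80 + 26.19% × ($12310.00 − $12200.00) = $2078.80 + 26.19% × $110.00 = $2107.61
Retirement Security Contribution: 5.2% × $14110.00 = $733.72
Total: $2107.61 + $733.72 = $2841.33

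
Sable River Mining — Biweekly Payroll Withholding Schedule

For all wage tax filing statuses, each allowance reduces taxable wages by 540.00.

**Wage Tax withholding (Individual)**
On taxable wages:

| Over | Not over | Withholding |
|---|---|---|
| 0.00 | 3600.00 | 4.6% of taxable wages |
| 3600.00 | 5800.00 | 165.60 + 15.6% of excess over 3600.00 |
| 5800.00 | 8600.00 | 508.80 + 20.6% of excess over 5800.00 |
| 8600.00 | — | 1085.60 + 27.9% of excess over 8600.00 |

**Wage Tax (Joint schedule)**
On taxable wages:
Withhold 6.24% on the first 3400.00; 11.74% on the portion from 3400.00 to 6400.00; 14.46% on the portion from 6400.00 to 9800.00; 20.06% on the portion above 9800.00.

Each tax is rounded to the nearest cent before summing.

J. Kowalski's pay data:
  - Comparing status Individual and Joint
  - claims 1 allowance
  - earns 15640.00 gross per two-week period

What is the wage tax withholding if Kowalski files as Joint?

2119.18

Wage Tax (Joint): taxable = 15640.00 − 1×540.00 = 15100.00
  1056.00 + 20.06% × (15100.00 − 9800.00) = 1056.00 + 20.06% × 5300.00 = 2119.18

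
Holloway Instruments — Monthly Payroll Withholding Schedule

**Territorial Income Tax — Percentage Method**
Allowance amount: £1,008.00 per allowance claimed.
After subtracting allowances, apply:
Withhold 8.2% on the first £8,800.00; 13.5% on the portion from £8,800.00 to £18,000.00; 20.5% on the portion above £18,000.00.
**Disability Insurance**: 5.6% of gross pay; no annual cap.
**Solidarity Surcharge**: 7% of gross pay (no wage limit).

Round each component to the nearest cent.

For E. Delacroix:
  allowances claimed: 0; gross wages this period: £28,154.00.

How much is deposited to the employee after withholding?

Territorial Income Tax: taxable = £28,154.00
  £1,963.60 + 20.5% × (£28,154.00 − £18,000.00) = £1,963.60 + 20.5% × £10,154.00 = £4,045.17
Disability Insurance: 5.6% × £28,154.00 = £1,576.62
Solidarity Surcharge: 7% × £28,154.00 = £1,970.78
Total withheld: £4,045.17 + £1,576.62 + £1,970.78 = £7,592.57
Net pay: £28,154.00 − £7,592.57 = £20,561.43

£20,561.43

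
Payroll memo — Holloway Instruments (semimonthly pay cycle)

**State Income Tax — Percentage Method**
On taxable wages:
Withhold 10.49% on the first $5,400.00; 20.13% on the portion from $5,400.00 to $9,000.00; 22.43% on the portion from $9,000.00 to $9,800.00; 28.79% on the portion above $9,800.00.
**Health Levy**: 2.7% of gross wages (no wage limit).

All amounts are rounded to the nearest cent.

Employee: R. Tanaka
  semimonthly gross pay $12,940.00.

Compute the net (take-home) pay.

State Income Tax: taxable = $12,940.00
  $1,470.58 + 28.79% × ($12,940.00 − $9,800.00) = $1,470.58 + 28.79% × $3,140.00 = $2,374.59
Health Levy: 2.7% × $12,940.00 = $349.38
Total withheld: $2,374.59 + $349.38 = $2,723.97
Net pay: $12,940.00 − $2,723.97 = $10,216.03

$10,216.03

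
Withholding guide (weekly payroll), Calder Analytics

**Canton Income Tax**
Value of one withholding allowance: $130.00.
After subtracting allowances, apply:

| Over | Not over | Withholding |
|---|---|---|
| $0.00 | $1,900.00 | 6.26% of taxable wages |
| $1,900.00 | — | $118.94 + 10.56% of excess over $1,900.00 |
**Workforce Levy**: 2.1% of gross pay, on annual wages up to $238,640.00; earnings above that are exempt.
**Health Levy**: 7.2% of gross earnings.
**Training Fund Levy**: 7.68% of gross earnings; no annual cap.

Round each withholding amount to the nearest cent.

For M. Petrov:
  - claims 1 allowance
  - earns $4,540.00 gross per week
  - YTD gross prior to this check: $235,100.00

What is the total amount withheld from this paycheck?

$1,133.89

Canton Income Tax: taxable = $4,540.00 − 1×$130.00 = $4,410.00
  $118.94 + 10.56% × ($4,410.00 − $1,900.00) = $118.94 + 10.56% × $2,510.00 = $384.00
Workforce Levy: cap $238,640.00 − YTD $235,100.00 = $3,540.00 subject; 2.1% × $3,540.00 = $74.34
Health Levy: 7.2% × $4,540.00 = $326.88
Training Fund Levy: 7.68% × $4,540.00 = $348.67
Total: $384.00 + $74.34 + $326.88 + $348.67 = $1,133.89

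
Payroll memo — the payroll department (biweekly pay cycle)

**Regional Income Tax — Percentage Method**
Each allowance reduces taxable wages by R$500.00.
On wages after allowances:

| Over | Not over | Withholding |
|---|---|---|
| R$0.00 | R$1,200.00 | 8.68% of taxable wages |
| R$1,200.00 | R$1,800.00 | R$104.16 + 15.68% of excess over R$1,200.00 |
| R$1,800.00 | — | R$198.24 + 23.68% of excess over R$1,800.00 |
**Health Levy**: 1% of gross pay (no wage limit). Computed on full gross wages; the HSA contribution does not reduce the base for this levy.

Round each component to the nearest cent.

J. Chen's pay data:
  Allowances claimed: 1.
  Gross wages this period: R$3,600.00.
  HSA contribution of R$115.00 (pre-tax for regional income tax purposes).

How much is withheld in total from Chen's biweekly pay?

R$514.85

Regional Income Tax: taxable = R$3,600.00 − R$115.00 − 1×R$500.00 = R$2,985.00
  R$198.24 + 23.68% × (R$2,985.00 − R$1,800.00) = R$198.24 + 23.68% × R$1,185.00 = R$478.85
Health Levy: 1% × R$3,600.00 = R$36.00
Total: R$478.85 + R$36.00 = R$514.85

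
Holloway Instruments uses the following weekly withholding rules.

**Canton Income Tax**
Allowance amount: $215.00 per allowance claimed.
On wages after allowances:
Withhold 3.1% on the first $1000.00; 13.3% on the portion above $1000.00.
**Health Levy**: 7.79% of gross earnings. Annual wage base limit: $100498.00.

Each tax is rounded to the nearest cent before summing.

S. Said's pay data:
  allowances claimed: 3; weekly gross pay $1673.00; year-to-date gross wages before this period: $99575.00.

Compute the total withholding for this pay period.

$106.62

Canton Income Tax: taxable = $1673.00 − 3×$215.00 = $1028.00
  $31.00 + 13.3% × ($1028.00 − $1000.00) = $31.00 + 13.3% × $28.00 = $34.72
Health Levy: cap $100498.00 − YTD $99575.00 = $923.00 subject; 7.79% × $923.00 = $71.90
Total: $34.72 + $71.90 = $106.62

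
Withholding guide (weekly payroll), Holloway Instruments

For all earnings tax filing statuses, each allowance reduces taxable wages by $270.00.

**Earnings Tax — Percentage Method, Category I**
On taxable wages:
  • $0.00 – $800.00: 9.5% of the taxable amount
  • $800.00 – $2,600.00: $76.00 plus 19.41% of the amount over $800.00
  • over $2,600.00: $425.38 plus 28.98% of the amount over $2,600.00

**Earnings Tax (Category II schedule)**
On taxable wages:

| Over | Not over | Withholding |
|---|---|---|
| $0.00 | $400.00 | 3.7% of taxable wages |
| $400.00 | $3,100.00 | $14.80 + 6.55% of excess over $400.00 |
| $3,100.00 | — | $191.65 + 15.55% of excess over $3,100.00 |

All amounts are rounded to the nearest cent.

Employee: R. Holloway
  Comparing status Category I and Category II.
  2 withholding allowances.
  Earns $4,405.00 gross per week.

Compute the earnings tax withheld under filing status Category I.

Earnings Tax (Category I): taxable = $4,405.00 − 2×$270.00 = $3,865.00
  $425.38 + 28.98% × ($3,865.00 − $2,600.00) = $425.38 + 28.98% × $1,265.00 = $791.98

$791.98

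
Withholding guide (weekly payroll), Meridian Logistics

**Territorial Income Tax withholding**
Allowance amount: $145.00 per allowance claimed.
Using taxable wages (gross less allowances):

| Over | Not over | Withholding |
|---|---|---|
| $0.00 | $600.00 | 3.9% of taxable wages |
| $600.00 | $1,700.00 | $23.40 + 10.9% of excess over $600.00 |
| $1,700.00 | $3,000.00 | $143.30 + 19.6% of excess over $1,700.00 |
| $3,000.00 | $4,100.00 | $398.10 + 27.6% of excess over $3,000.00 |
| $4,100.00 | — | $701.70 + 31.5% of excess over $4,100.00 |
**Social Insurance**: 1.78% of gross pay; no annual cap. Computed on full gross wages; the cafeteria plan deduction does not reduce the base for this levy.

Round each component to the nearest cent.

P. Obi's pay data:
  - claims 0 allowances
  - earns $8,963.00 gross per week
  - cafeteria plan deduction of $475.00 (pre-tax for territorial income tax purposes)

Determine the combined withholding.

Territorial Income Tax: taxable = $8,963.00 − $475.00 = $8,488.00
  $701.70 + 31.5% × ($8,488.00 − $4,100.00) = $701.70 + 31.5% × $4,388.00 = $2,083.92
Social Insurance: 1.78% × $8,963.00 = $159.54
Total: $2,083.92 + $159.54 = $2,243.46

$2,243.46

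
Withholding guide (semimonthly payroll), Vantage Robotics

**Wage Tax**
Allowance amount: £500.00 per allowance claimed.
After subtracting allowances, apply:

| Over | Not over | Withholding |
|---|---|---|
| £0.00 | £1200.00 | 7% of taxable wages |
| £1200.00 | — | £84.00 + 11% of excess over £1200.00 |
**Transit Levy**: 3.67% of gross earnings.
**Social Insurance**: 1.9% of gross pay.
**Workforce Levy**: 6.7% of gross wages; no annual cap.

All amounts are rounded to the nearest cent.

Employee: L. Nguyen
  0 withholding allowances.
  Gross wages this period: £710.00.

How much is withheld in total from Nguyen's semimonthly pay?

£136.82

Wage Tax: taxable = £710.00
  7% × £710.00 = £49.70
Transit Levy: 3.67% × £710.00 = £26.06
Social Insurance: 1.9% × £710.00 = £13.49
Workforce Levy: 6.7% × £710.00 = £47.57
Total: £49.70 + £26.06 + £13.49 + £47.57 = £136.82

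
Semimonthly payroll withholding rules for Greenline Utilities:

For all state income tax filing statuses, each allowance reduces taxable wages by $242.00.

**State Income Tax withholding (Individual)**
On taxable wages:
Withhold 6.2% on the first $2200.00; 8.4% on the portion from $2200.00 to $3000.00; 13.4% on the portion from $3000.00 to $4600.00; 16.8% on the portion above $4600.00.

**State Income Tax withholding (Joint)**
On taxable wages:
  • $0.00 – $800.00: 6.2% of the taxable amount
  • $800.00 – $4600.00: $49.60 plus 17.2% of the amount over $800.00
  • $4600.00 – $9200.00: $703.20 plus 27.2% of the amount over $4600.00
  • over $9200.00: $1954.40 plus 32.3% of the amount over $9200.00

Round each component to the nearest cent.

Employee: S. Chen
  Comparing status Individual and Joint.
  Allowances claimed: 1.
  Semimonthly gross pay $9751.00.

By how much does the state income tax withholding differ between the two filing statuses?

State Income Tax (Individual): taxable = $9751.00 − 1×$242.00 = $9509.00
  $418.00 + 16.8% × ($9509.00 − $4600.00) = $418.00 + 16.8% × $4909.00 = $1242.71
State Income Tax (Joint): taxable = $9751.00 − 1×$242.00 = $9509.00
  $1954.40 + 32.3% × ($9509.00 − $9200.00) = $1954.40 + 32.3% × $309.00 = $2054.21
Difference: |$1242.71 − $2054.21| = $811.50 (higher under Joint)

$811.50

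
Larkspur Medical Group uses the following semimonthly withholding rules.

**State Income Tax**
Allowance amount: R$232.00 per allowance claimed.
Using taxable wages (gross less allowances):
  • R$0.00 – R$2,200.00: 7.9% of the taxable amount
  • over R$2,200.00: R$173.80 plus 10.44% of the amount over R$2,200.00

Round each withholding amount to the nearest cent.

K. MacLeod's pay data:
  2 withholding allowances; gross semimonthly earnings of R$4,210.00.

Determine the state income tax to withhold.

R$335.20

State Income Tax: taxable = R$4,210.00 − 2×R$232.00 = R$3,746.00
  R$173.80 + 10.44% × (R$3,746.00 − R$2,200.00) = R$173.80 + 10.44% × R$1,546.00 = R$335.20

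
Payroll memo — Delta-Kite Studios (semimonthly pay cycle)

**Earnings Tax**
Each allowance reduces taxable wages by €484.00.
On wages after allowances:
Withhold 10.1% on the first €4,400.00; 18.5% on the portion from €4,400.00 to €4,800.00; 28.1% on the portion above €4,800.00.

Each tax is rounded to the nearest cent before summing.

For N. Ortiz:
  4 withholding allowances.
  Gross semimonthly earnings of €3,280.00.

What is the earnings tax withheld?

Earnings Tax: taxable = €3,280.00 − 4×€484.00 = €1,344.00
  10.1% × €1,344.00 = €135.74

€135.74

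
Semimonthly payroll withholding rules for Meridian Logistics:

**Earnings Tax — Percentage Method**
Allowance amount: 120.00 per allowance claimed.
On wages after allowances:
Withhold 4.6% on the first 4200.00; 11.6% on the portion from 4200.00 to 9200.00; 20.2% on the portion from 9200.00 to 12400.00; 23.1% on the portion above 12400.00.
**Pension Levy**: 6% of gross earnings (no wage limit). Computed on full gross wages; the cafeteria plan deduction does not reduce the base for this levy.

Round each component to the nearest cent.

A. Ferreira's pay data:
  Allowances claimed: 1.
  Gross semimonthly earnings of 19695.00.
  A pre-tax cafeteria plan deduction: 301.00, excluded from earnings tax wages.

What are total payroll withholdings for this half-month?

Earnings Tax: taxable = 19695.00 − 301.00 − 1×120.00 = 19274.00
  1419.60 + 23.1% × (19274.00 − 12400.00) = 1419.60 + 23.1% × 6874.00 = 3007.49
Pension Levy: 6% × 19695.00 = 1181.70
Total: 3007.49 + 1181.70 = 4189.19

4189.19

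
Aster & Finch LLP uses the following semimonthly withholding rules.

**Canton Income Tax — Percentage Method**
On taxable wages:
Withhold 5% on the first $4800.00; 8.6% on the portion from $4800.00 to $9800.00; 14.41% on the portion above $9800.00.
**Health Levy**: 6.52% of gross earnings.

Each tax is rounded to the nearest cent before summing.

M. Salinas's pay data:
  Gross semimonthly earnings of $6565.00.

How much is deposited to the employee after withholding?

$5745.17

Canton Income Tax: taxable = $6565.00
  $240.00 + 8.6% × ($6565.00 − $4800.00) = $240.00 + 8.6% × $1765.00 = $391.79
Health Levy: 6.52% × $6565.00 = $428.04
Total withheld: $391.79 + $428.04 = $819.83
Net pay: $6565.00 − $819.83 = $5745.17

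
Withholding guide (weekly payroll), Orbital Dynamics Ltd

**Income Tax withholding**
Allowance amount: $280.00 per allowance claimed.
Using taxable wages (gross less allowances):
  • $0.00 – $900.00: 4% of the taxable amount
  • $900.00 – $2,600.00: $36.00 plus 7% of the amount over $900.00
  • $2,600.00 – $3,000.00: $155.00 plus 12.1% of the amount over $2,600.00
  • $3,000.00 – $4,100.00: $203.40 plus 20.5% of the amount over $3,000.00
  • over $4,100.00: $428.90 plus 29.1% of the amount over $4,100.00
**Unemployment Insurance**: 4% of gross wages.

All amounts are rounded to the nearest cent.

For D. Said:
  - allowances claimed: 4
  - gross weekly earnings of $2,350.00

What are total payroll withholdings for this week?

$153.10

Income Tax: taxable = $2,350.00 − 4×$280.00 = $1,230.00
  $36.00 + 7% × ($1,230.00 − $900.00) = $36.00 + 7% × $330.00 = $59.10
Unemployment Insurance: 4% × $2,350.00 = $94.00
Total: $59.10 + $94.00 = $153.10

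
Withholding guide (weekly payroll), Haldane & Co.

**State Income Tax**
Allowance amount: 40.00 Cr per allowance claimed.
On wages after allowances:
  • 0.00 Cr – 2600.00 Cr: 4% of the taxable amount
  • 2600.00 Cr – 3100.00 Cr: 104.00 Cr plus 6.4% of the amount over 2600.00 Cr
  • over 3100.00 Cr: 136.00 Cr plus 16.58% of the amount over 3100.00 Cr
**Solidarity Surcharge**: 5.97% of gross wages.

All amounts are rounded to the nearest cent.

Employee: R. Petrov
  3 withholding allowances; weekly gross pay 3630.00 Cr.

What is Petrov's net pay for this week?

3209.31 Cr

State Income Tax: taxable = 3630.00 Cr − 3×40.00 Cr = 3510.00 Cr
  136.00 Cr + 16.58% × (3510.00 Cr − 3100.00 Cr) = 136.00 Cr + 16.58% × 410.00 Cr = 203.98 Cr
Solidarity Surcharge: 5.97% × 3630.00 Cr = 216.71 Cr
Total withheld: 203.98 Cr + 216.71 Cr = 420.69 Cr
Net pay: 3630.00 Cr − 420.69 Cr = 3209.31 Cr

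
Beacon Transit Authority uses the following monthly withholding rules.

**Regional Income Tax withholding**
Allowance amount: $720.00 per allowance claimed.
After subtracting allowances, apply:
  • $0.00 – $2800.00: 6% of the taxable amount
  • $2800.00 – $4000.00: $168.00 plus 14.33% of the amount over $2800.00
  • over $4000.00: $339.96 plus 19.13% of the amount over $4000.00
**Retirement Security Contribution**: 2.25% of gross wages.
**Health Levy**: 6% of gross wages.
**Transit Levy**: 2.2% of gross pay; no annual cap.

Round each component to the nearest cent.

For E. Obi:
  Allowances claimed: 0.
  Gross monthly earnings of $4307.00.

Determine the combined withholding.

Regional Income Tax: taxable = $4307.00
  $339.96 + 19.13% × ($4307.00 − $4000.00) = $339.96 + 19.13% × $307.00 = $398.69
Retirement Security Contribution: 2.25% × $4307.00 = $96.91
Health Levy: 6% × $4307.00 = $258.42
Transit Levy: 2.2% × $4307.00 = $94.75
Total: $398.69 + $96.91 + $258.42 + $94.75 = $848.77

$848.77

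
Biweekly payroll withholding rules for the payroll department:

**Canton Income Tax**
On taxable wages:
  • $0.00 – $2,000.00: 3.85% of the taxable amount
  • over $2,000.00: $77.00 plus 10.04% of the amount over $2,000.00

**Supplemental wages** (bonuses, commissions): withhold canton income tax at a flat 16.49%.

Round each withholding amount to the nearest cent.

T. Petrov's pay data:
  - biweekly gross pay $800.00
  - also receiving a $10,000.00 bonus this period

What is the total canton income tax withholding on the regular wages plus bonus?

$1,679.80

Canton Income Tax: taxable = $800.00
  3.85% × $800.00 = $30.80
Supplemental (16.49% flat on bonus): 16.49% × $10,000.00 = $1,649.00
Total canton income tax: $30.80 + $1,649.00 = $1,679.80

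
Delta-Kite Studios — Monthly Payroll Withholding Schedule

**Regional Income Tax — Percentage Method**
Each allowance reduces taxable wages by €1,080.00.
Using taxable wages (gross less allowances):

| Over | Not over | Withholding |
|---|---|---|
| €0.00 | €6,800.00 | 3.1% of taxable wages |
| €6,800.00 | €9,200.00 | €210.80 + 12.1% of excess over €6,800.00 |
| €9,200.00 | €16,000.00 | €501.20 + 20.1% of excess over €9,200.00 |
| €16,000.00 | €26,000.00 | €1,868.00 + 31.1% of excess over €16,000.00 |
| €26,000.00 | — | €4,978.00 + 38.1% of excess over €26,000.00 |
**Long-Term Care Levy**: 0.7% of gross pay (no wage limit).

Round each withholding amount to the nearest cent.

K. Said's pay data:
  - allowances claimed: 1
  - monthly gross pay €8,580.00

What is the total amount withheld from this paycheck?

Regional Income Tax: taxable = €8,580.00 − 1×€1,080.00 = €7,500.00
  €210.80 + 12.1% × (€7,500.00 − €6,800.00) = €210.80 + 12.1% × €700.00 = €295.50
Long-Term Care Levy: 0.7% × €8,580.00 = €60.06
Total: €295.50 + €60.06 = €355.56

€355.56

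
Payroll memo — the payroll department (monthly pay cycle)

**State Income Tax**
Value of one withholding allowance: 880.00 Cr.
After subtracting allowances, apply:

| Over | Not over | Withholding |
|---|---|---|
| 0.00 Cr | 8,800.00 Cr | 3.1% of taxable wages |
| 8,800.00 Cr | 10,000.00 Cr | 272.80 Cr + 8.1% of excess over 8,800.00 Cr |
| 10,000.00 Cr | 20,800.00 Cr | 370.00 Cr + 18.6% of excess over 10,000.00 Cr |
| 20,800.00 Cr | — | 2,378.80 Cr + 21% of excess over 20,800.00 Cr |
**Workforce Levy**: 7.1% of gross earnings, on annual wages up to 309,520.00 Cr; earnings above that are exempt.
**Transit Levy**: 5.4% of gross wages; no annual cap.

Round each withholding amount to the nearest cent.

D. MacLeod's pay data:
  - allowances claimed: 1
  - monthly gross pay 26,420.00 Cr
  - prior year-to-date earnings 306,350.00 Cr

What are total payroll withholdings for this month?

5,025.95 Cr

State Income Tax: taxable = 26,420.00 Cr − 1×880.00 Cr = 25,540.00 Cr
  2,378.80 Cr + 21% × (25,540.00 Cr − 20,800.00 Cr) = 2,378.80 Cr + 21% × 4,740.00 Cr = 3,374.20 Cr
Workforce Levy: cap 309,520.00 Cr − YTD 306,350.00 Cr = 3,170.00 Cr subject; 7.1% × 3,170.00 Cr = 225.07 Cr
Transit Levy: 5.4% × 26,420.00 Cr = 1,426.68 Cr
Total: 3,374.20 Cr + 225.07 Cr + 1,426.68 Cr = 5,025.95 Cr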